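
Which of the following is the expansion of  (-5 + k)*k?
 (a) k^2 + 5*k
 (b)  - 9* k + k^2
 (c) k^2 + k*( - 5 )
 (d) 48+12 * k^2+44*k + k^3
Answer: c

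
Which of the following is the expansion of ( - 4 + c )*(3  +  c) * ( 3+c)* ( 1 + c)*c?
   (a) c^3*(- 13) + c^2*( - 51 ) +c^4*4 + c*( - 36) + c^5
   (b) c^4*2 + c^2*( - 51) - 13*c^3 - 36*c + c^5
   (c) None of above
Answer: c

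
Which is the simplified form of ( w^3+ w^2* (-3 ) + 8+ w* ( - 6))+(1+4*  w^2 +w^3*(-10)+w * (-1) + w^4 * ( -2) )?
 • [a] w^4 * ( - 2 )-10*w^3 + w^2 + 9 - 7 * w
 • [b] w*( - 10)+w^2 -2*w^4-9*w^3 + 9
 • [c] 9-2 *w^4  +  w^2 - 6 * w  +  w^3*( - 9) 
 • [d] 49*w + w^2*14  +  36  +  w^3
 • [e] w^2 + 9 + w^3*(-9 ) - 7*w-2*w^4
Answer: e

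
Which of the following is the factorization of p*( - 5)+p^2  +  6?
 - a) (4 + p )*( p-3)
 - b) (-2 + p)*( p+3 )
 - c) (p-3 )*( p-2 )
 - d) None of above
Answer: c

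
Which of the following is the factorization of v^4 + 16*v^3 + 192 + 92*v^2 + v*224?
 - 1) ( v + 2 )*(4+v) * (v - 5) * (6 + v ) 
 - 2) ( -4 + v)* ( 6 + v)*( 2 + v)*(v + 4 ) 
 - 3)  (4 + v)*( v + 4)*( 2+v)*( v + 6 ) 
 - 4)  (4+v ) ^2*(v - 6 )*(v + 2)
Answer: 3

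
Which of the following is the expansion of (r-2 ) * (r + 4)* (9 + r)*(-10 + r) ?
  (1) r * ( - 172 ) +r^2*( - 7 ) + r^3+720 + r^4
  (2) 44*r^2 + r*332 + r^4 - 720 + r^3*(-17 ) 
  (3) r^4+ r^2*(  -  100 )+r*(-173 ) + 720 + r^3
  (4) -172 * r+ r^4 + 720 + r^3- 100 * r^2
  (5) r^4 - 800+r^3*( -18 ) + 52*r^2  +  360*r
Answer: 4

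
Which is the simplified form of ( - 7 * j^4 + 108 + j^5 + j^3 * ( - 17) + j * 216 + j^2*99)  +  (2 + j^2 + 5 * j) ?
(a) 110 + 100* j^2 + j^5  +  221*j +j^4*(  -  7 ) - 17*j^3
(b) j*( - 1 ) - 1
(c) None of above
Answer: a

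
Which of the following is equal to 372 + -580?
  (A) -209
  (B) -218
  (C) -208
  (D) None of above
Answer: C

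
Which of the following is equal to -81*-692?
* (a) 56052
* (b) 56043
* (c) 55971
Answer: a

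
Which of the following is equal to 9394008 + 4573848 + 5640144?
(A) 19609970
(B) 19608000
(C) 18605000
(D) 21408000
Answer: B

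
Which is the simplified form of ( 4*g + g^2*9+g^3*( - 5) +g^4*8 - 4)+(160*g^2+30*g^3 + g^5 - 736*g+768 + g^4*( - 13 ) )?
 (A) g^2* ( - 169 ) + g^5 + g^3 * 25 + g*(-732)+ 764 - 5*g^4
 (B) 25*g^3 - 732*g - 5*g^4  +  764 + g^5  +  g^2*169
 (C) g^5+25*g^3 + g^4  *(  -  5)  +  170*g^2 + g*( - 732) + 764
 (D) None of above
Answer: B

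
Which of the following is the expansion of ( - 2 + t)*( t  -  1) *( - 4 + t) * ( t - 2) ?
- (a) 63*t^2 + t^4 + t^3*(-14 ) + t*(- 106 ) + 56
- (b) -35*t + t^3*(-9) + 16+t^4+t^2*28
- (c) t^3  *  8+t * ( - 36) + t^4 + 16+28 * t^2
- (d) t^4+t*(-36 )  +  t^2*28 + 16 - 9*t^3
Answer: d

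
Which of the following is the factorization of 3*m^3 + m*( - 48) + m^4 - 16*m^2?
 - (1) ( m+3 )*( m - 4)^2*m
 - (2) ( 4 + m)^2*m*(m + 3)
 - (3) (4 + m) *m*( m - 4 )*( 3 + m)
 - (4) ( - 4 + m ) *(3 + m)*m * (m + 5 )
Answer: 3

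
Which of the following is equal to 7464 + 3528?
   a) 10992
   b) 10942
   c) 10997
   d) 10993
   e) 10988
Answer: a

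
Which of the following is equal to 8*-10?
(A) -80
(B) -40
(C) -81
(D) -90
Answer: A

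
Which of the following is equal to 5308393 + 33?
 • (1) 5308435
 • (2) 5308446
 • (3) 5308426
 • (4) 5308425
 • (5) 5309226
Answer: 3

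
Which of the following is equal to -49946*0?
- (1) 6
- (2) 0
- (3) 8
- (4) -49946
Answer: 2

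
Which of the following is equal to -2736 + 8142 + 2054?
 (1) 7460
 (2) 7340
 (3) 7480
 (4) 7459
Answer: 1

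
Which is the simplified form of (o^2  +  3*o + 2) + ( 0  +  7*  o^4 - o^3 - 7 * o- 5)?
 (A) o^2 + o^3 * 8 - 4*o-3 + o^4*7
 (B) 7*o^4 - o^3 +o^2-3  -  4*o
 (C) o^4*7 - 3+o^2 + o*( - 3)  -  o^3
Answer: B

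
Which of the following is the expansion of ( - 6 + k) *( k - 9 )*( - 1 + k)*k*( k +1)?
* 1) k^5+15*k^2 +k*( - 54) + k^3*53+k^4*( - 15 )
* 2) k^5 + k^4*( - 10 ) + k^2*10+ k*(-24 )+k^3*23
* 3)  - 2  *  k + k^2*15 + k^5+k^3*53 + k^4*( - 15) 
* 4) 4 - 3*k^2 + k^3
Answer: 1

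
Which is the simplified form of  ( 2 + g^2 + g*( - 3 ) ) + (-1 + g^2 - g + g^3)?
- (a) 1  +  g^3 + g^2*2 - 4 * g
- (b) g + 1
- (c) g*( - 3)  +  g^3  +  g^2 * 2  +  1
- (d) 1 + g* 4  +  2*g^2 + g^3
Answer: a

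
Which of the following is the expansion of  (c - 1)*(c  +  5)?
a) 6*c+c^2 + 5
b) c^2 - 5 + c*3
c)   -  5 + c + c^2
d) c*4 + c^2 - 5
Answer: d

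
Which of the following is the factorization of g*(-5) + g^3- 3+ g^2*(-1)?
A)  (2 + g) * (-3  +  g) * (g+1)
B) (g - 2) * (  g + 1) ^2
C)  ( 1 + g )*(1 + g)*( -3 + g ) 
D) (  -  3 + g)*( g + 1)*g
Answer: C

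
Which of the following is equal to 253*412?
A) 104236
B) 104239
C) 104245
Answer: A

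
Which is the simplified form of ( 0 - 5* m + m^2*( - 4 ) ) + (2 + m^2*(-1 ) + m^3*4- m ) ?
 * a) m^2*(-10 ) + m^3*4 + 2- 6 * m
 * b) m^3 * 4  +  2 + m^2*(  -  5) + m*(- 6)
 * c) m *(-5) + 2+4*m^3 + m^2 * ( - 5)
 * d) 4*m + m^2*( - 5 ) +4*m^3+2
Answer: b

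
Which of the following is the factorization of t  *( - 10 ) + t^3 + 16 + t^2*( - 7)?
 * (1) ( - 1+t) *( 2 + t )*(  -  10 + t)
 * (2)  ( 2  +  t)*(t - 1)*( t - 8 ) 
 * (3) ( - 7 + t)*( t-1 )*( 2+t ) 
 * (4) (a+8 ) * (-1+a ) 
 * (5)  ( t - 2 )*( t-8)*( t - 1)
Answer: 2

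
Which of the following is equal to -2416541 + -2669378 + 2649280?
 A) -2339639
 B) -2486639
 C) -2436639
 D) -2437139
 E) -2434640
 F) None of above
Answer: C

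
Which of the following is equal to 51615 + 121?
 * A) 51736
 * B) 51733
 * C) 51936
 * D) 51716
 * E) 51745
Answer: A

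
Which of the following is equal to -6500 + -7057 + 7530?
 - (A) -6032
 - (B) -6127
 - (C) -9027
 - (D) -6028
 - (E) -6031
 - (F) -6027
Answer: F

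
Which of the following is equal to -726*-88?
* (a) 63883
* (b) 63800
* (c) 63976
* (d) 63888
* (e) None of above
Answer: d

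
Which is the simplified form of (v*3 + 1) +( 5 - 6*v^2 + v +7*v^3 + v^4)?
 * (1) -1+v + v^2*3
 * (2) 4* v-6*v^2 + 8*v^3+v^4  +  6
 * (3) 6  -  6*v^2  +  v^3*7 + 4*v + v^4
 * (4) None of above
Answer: 3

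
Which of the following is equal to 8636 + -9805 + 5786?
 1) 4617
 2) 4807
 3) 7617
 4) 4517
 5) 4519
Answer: 1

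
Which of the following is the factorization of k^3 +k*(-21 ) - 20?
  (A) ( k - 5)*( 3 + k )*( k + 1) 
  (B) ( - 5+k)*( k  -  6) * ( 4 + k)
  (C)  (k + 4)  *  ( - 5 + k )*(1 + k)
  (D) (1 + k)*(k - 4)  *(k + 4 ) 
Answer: C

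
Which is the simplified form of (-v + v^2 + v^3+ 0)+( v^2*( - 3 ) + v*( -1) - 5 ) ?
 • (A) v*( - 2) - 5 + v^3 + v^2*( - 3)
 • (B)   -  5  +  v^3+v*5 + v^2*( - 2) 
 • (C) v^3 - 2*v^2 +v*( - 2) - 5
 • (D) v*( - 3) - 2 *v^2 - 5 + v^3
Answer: C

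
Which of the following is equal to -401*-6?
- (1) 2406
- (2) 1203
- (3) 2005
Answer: 1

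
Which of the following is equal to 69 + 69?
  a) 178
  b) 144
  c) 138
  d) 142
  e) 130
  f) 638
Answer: c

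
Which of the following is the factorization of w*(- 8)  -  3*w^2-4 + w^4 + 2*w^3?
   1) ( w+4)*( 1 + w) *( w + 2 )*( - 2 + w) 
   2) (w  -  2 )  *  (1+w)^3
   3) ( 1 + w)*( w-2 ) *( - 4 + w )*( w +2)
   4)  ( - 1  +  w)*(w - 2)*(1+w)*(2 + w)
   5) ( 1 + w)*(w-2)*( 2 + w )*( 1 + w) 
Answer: 5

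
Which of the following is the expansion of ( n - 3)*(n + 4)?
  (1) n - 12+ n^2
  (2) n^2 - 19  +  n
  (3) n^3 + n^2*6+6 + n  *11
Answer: 1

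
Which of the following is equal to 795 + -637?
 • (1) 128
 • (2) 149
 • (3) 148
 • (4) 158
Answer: 4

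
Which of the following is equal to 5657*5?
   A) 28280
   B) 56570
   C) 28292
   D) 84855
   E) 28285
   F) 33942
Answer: E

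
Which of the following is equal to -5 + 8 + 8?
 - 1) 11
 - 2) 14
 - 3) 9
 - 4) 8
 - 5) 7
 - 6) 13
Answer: 1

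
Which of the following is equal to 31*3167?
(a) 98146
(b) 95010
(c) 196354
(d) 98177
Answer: d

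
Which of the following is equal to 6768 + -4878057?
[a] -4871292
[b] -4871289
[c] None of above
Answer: b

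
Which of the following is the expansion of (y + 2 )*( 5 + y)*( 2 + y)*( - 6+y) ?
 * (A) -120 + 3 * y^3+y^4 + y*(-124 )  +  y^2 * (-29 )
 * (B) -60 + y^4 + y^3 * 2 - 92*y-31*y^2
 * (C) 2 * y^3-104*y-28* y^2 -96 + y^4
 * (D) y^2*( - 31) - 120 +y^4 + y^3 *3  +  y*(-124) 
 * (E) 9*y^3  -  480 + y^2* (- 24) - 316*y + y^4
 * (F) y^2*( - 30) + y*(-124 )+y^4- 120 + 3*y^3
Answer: F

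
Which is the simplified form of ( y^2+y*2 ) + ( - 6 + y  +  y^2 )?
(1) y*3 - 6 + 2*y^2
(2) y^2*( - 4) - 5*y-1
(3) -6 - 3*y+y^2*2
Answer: 1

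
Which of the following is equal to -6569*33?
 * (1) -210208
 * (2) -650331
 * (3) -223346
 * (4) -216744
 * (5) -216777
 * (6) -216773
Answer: 5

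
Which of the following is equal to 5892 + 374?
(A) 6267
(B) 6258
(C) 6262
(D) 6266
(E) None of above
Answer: D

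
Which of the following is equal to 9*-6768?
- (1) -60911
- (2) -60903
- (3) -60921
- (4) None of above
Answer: 4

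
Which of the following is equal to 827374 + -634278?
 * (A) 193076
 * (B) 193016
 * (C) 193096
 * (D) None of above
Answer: C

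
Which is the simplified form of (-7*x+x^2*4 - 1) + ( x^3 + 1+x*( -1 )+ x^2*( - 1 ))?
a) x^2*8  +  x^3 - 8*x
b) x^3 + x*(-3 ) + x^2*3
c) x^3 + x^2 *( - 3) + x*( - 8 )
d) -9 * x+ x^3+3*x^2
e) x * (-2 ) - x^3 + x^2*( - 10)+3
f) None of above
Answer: f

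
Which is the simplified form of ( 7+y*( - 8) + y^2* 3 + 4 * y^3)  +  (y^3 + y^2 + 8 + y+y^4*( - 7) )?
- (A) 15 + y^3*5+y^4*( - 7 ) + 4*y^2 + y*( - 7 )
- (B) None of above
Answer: A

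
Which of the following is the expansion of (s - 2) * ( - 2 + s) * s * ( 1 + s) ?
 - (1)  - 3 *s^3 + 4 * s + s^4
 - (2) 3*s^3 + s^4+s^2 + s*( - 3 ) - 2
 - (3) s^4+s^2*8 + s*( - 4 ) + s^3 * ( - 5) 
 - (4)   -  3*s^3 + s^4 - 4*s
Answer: 1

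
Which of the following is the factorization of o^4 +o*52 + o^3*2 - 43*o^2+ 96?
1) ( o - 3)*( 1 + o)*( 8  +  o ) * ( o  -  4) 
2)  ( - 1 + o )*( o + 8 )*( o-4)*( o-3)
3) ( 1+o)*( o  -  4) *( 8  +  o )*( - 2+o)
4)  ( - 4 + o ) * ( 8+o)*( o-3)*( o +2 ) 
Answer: 1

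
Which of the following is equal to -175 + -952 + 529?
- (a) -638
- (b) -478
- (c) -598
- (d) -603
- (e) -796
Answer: c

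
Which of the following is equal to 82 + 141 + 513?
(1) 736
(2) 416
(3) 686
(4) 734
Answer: 1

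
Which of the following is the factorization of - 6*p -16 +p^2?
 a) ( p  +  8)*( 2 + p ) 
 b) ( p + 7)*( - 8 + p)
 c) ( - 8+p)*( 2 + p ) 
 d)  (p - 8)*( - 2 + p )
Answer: c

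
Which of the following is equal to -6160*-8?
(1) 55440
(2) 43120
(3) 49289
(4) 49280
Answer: 4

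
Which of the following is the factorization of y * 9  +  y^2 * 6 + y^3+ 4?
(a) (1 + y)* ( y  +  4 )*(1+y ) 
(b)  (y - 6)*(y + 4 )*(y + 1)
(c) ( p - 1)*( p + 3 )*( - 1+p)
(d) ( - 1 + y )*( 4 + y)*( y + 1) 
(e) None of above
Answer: a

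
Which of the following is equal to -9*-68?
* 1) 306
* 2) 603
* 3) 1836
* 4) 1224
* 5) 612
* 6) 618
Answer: 5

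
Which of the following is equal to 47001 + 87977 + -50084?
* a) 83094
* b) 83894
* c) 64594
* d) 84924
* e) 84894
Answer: e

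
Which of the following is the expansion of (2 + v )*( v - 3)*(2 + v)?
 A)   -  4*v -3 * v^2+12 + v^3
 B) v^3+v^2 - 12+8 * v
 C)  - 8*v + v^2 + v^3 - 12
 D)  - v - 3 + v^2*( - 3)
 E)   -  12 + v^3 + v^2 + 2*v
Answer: C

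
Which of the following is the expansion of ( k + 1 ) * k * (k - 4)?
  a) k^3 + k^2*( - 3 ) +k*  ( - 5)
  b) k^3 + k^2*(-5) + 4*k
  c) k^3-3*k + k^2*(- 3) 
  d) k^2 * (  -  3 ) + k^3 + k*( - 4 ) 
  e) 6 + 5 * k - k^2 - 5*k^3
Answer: d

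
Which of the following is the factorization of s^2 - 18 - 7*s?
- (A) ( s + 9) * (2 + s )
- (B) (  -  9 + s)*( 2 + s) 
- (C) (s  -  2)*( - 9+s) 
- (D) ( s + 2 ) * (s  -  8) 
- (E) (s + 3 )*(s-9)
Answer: B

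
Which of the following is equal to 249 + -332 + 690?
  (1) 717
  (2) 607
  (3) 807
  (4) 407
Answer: 2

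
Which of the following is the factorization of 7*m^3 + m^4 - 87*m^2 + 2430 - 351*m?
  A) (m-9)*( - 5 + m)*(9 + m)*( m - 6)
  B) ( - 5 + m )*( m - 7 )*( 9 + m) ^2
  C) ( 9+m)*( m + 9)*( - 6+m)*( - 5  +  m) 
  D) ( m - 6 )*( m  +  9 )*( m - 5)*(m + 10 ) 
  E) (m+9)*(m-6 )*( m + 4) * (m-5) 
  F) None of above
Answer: C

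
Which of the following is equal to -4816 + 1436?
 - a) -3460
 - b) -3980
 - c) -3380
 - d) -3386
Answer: c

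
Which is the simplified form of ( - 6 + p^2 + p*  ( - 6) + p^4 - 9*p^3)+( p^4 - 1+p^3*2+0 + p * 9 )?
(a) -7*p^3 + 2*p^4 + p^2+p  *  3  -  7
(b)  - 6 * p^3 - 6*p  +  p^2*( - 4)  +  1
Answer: a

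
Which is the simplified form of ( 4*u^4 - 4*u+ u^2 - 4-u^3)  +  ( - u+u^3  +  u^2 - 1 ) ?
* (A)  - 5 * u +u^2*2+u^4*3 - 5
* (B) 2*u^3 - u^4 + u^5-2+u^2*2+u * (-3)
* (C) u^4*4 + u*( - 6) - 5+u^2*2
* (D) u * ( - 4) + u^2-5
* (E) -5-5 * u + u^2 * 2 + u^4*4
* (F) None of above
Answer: E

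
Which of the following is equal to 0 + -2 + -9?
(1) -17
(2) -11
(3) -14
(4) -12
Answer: 2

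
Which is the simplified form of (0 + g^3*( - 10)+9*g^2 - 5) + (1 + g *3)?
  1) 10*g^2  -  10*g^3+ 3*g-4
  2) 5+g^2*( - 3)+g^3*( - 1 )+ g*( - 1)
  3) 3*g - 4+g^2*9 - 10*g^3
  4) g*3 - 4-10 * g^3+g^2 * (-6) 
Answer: 3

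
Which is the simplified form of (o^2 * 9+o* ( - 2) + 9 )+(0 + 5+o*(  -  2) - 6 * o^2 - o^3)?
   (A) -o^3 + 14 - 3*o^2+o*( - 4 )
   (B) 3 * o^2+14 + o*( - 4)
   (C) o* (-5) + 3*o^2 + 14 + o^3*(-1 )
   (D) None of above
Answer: D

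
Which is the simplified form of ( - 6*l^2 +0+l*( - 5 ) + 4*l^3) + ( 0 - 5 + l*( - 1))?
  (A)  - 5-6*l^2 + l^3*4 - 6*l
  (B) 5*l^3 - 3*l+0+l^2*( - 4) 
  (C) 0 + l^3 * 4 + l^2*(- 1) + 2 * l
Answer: A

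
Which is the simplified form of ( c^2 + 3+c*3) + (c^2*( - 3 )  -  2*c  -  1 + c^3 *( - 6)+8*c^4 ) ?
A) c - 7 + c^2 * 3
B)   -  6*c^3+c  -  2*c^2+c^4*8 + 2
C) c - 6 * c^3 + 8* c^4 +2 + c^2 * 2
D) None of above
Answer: B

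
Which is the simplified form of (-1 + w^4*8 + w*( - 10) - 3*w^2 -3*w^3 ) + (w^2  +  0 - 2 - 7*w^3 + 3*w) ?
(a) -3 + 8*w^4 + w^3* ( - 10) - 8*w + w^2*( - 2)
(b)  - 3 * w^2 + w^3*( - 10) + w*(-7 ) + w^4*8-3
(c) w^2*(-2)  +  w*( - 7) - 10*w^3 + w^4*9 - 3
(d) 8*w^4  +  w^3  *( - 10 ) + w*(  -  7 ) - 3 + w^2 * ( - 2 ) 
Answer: d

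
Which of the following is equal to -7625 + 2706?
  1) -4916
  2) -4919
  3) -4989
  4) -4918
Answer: 2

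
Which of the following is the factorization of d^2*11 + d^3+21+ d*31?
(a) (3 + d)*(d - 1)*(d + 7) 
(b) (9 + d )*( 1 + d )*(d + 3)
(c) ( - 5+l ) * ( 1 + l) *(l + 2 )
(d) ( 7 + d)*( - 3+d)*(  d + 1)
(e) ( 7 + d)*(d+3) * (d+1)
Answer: e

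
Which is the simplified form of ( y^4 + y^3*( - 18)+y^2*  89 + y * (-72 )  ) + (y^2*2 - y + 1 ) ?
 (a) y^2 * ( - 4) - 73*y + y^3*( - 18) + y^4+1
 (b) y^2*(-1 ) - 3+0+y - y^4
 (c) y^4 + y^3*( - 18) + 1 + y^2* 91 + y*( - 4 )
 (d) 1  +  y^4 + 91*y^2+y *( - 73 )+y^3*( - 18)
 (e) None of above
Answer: d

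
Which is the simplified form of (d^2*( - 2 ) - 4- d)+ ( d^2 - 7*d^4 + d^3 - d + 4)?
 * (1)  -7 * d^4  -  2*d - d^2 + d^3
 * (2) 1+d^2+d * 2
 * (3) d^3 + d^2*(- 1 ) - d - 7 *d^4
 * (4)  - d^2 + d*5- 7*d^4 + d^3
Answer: 1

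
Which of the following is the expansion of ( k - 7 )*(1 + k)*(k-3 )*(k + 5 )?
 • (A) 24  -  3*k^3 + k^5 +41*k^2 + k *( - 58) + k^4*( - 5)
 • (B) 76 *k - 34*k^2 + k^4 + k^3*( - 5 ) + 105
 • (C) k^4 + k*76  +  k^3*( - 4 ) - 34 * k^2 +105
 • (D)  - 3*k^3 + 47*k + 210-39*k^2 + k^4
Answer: C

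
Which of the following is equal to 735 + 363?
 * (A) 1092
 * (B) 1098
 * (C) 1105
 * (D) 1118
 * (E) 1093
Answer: B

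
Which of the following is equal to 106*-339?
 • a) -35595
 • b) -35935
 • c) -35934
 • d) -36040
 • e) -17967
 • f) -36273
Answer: c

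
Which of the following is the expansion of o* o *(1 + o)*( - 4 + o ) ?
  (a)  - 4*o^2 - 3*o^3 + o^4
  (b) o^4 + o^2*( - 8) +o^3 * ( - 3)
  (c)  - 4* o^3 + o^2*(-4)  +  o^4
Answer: a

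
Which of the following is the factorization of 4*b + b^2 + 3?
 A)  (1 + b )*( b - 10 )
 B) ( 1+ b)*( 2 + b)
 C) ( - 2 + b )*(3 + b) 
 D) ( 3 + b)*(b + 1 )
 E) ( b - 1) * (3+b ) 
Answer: D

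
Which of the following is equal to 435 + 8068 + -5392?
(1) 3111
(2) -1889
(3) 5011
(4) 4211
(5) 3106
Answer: 1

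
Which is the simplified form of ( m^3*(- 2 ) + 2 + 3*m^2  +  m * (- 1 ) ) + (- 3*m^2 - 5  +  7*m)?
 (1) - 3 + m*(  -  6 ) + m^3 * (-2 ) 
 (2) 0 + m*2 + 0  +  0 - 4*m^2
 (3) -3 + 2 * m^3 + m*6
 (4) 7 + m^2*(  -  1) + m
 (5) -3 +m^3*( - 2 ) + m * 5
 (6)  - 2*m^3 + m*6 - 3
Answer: 6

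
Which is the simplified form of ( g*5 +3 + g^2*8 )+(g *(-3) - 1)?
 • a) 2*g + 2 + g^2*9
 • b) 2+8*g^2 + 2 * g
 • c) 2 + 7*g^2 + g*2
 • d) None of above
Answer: b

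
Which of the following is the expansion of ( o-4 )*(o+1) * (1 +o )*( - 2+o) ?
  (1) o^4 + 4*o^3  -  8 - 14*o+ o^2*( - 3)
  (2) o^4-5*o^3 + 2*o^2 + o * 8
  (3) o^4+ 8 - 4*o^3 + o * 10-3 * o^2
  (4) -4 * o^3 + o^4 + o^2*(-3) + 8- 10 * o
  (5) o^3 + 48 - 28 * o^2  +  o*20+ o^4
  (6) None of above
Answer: 3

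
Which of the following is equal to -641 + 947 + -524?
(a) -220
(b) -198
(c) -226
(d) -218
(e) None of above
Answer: d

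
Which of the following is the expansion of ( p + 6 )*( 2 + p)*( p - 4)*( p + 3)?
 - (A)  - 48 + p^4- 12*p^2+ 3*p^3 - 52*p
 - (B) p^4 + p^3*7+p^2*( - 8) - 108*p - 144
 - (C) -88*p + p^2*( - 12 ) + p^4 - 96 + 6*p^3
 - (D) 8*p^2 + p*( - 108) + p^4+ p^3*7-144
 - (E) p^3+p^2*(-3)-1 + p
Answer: B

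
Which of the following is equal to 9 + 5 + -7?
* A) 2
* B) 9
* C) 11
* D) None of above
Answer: D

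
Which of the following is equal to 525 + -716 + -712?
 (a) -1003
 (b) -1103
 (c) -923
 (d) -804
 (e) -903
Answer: e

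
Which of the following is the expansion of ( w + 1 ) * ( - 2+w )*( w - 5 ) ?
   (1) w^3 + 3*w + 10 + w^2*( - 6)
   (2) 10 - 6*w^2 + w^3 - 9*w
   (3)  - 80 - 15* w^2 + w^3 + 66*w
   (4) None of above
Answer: 1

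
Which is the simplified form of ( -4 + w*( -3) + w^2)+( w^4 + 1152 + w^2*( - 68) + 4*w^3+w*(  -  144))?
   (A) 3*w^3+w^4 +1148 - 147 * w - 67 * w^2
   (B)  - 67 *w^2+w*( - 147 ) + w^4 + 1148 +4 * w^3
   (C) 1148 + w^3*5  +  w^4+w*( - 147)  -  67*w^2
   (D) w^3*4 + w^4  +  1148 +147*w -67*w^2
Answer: B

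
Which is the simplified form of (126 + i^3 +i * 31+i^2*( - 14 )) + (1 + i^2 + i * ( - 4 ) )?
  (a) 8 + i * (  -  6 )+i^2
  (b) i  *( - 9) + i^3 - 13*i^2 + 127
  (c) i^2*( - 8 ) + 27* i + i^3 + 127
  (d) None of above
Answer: d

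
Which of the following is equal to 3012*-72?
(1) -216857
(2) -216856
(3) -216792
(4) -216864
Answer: 4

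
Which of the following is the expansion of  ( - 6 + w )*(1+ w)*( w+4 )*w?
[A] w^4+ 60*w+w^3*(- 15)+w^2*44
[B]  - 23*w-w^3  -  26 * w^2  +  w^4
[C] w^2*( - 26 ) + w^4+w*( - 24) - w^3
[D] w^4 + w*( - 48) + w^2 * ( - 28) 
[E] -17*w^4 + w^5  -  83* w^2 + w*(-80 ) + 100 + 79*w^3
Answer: C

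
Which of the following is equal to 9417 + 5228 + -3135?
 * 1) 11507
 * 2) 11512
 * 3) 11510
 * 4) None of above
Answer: 3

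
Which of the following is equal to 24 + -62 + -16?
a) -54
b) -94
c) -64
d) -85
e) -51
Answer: a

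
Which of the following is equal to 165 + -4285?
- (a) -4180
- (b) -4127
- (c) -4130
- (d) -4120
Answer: d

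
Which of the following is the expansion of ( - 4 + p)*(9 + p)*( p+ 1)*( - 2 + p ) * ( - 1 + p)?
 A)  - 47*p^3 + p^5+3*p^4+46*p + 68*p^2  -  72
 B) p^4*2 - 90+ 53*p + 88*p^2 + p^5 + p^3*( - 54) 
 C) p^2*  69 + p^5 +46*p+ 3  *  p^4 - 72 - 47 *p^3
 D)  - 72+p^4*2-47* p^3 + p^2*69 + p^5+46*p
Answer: C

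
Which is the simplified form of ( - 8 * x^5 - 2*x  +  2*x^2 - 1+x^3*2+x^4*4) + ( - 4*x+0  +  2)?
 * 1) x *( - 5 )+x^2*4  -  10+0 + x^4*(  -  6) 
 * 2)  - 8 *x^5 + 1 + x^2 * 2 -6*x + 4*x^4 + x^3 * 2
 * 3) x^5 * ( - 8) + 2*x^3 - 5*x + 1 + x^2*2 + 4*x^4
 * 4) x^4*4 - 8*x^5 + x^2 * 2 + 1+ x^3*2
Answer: 2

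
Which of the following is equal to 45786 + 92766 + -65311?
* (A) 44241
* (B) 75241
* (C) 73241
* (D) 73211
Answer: C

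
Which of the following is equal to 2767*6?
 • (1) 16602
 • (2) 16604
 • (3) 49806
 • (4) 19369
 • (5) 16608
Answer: 1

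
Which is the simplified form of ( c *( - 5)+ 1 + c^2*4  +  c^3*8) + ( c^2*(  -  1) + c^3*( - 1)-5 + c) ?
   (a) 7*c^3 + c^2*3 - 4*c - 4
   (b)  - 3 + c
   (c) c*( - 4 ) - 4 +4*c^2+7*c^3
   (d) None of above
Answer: a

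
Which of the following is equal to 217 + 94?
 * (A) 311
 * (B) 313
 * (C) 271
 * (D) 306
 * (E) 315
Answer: A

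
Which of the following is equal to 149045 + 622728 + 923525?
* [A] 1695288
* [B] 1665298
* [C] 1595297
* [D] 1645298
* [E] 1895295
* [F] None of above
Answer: F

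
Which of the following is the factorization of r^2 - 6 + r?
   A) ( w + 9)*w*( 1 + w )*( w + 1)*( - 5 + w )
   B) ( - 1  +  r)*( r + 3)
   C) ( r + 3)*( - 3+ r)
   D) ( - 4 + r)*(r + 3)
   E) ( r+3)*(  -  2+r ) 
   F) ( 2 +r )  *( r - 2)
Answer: E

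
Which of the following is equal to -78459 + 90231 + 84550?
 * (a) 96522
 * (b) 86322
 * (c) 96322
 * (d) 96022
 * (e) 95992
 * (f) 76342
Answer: c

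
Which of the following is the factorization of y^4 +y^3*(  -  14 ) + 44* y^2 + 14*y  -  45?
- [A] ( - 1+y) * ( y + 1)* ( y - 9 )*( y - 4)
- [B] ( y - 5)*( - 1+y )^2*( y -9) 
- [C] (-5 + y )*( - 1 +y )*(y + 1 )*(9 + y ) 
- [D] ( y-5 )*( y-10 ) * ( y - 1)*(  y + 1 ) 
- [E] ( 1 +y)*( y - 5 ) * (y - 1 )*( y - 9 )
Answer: E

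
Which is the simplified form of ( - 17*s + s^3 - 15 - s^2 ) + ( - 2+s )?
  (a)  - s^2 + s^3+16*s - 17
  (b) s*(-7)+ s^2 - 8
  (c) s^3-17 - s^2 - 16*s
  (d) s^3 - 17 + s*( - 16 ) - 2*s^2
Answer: c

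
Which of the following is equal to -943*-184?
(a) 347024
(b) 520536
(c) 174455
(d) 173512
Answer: d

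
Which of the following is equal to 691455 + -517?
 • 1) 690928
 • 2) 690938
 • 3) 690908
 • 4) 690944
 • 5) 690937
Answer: 2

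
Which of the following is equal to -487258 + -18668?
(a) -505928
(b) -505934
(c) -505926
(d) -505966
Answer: c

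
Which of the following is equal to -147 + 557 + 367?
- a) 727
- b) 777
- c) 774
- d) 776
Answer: b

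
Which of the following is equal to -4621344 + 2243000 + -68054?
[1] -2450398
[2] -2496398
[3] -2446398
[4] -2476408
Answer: 3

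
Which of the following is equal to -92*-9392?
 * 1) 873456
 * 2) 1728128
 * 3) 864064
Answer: 3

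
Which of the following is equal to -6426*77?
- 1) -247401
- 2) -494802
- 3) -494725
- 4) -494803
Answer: 2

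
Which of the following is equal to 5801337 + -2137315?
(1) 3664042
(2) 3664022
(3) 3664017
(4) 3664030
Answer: 2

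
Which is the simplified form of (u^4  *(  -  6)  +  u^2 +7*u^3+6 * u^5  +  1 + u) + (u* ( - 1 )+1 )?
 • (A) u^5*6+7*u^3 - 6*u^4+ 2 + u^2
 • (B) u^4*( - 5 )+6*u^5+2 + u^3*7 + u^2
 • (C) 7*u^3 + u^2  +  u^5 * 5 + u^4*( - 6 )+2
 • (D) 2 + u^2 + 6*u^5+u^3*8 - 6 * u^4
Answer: A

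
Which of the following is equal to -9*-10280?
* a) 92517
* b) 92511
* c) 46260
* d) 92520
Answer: d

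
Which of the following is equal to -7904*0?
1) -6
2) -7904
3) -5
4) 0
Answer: 4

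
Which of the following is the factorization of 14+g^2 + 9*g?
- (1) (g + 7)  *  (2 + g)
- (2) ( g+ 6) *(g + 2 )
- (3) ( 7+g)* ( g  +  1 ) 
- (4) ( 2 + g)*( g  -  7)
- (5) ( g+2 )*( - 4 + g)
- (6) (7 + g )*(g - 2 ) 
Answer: 1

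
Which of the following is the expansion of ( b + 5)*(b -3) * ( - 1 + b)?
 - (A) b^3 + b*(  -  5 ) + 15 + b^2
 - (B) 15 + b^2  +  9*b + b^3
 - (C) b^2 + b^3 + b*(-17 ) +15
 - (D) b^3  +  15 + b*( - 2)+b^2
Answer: C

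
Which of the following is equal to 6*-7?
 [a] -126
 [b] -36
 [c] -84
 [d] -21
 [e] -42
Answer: e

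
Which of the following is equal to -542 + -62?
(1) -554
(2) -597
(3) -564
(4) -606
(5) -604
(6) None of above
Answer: 5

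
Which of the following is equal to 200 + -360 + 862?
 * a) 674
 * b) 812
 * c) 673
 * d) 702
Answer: d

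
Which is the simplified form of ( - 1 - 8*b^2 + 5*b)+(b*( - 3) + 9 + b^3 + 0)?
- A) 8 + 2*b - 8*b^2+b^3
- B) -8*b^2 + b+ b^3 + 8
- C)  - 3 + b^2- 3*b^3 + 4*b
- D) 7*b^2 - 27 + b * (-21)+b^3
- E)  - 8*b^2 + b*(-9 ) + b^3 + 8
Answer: A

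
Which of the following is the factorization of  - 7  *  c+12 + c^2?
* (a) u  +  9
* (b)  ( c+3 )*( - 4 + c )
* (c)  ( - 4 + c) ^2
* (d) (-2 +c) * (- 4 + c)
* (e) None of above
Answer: e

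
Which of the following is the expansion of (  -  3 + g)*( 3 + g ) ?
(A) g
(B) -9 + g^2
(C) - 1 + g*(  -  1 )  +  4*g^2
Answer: B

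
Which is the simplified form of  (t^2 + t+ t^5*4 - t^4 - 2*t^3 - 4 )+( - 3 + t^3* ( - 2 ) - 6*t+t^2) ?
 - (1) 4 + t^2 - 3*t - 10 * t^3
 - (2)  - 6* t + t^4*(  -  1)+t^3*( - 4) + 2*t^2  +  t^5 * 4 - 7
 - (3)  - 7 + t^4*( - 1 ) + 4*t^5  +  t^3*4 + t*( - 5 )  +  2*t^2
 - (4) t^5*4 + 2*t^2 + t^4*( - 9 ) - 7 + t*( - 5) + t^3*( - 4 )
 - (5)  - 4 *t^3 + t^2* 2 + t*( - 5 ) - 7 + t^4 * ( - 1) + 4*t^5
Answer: 5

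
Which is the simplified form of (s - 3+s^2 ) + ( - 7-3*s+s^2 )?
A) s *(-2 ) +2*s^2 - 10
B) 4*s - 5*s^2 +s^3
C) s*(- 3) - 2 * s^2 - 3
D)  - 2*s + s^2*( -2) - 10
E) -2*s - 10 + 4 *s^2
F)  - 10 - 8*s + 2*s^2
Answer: A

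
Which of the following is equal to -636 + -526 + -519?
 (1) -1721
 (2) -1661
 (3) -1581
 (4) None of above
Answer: 4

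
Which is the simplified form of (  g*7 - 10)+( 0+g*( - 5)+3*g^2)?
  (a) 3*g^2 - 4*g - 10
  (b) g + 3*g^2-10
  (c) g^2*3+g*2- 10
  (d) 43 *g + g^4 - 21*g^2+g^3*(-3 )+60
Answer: c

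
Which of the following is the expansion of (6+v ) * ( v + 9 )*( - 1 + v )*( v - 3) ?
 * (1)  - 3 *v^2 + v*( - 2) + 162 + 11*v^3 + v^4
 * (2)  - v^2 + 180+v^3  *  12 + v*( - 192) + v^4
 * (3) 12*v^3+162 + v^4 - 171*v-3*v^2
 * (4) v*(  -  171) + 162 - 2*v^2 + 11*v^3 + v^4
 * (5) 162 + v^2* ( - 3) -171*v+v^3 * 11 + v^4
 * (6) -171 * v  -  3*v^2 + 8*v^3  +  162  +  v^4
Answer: 5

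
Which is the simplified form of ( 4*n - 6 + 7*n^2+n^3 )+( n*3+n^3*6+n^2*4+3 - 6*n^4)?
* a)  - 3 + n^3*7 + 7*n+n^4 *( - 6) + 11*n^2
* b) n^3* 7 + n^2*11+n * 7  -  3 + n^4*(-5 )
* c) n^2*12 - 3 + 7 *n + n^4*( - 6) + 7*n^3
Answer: a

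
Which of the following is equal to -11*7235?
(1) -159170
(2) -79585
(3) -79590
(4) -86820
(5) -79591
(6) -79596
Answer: 2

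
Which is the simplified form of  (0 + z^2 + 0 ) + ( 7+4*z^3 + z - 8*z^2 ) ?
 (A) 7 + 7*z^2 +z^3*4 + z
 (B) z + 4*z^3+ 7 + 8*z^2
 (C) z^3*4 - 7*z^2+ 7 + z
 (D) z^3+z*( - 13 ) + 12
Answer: C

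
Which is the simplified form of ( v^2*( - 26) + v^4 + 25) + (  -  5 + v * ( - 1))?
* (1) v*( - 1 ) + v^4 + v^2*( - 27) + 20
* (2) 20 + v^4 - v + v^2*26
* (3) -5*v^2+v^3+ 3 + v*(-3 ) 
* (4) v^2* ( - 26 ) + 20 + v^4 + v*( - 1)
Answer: 4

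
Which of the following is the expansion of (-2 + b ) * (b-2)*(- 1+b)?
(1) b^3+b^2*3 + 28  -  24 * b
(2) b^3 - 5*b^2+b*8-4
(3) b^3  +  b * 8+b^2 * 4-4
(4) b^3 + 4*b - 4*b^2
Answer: 2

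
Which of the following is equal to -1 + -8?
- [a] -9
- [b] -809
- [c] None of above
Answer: a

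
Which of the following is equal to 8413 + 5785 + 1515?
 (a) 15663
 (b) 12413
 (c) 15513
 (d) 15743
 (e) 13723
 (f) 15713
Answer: f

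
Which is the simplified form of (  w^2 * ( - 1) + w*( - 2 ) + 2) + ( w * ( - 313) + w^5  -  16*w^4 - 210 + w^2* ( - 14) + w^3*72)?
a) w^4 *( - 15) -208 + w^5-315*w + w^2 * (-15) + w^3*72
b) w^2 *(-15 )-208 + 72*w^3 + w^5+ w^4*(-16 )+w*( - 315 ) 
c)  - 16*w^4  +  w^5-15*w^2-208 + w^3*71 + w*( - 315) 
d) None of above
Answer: b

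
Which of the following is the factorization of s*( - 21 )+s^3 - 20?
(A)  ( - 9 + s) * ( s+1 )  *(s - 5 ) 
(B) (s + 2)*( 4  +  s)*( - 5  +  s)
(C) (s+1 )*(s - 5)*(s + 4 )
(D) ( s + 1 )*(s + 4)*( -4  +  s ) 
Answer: C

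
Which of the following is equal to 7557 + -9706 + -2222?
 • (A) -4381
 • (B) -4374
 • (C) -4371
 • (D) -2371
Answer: C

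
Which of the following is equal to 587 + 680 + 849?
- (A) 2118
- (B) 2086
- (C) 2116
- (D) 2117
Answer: C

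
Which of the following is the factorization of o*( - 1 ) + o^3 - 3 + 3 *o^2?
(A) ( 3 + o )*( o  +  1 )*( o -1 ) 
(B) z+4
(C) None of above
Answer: A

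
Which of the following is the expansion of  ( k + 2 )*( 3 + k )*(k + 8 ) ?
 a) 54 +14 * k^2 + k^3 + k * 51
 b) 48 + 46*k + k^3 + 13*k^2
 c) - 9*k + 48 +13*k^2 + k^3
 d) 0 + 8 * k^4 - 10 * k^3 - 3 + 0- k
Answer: b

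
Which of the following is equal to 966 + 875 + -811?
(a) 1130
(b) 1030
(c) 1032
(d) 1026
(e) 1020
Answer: b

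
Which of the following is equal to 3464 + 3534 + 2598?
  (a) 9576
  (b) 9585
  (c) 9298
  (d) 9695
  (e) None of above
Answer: e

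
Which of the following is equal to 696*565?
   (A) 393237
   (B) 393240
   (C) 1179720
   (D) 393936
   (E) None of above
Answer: B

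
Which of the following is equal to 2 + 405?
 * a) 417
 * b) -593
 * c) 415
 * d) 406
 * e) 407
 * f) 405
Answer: e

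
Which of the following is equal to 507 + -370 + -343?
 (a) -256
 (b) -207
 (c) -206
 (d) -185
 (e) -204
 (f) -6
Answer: c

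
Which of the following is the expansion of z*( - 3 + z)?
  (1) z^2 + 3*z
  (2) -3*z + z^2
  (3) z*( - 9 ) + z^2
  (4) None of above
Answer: 2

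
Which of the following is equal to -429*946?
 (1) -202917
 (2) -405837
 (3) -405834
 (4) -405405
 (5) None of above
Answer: 3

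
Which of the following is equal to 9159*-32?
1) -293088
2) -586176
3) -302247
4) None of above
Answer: 1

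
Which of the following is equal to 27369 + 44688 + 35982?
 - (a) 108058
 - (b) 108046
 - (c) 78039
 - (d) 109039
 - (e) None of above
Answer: e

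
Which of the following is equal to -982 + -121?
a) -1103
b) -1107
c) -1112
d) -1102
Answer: a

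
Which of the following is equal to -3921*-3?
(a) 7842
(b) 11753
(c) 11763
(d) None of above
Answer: c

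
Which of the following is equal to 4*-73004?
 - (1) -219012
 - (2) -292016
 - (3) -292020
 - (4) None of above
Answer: 2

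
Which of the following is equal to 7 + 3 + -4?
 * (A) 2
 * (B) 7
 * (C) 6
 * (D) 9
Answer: C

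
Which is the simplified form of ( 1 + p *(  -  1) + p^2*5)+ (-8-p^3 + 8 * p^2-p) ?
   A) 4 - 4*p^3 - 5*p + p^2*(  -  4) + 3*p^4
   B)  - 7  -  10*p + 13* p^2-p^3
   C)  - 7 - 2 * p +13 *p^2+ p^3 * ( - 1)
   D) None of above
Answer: C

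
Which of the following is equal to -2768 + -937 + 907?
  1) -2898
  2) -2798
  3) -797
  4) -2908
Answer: 2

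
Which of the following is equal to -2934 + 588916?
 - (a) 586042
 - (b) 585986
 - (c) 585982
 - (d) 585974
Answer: c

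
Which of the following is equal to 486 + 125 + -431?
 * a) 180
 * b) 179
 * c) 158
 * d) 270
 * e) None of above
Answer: a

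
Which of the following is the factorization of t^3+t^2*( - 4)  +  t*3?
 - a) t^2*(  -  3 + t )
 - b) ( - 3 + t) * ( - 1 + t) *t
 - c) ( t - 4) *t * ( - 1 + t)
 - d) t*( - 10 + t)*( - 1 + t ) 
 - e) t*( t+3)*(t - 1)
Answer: b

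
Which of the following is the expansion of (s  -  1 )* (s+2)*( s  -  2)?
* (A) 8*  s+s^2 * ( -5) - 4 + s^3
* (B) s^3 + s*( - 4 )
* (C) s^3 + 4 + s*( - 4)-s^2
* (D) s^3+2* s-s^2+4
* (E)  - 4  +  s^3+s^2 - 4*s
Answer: C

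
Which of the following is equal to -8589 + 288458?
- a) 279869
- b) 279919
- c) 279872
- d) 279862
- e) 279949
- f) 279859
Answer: a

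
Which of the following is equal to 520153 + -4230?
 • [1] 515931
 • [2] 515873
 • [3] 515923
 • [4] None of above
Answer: 3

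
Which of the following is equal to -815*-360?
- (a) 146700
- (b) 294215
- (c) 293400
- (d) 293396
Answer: c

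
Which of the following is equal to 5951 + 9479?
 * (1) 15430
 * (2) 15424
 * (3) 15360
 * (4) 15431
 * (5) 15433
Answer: 1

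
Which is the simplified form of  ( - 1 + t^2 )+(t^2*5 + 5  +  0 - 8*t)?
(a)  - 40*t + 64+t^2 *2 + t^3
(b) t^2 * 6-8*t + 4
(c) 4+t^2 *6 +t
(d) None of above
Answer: b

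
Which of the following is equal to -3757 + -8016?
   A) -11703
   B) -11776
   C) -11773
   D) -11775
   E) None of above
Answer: C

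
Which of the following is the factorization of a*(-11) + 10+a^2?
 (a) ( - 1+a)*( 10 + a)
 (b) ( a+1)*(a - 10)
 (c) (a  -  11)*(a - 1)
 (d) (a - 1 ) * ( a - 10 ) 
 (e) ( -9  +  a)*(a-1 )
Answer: d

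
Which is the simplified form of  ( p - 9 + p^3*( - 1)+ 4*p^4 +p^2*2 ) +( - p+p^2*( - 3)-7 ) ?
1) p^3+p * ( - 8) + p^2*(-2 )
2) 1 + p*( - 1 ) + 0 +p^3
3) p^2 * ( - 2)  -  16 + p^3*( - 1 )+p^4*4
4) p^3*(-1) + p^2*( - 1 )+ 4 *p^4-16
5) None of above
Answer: 4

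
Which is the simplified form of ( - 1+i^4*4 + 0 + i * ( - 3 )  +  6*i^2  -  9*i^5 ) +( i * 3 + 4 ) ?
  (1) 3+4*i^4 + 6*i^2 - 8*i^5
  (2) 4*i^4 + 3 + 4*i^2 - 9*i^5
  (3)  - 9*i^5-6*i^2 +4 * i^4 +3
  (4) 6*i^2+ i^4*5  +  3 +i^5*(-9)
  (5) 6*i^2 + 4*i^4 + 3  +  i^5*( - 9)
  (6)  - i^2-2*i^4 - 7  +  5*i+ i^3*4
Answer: 5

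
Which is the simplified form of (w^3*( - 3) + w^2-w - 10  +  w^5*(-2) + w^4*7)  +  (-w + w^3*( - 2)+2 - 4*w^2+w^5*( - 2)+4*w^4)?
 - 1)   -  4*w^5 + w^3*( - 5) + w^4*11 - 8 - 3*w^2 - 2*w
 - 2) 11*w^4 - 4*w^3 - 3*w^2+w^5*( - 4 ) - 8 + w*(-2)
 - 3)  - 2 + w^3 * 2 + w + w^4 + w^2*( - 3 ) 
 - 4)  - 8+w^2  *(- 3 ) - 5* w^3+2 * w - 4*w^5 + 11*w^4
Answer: 1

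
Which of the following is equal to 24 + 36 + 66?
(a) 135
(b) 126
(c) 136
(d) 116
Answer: b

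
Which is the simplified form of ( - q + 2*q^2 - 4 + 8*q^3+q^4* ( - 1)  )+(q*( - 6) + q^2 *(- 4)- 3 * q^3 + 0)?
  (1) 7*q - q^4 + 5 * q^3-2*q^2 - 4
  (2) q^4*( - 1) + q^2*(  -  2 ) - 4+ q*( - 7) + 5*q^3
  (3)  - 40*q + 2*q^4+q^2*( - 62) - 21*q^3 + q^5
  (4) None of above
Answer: 2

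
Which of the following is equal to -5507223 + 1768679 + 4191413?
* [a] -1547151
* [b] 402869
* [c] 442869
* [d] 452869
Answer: d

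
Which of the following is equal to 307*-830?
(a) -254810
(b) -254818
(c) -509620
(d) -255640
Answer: a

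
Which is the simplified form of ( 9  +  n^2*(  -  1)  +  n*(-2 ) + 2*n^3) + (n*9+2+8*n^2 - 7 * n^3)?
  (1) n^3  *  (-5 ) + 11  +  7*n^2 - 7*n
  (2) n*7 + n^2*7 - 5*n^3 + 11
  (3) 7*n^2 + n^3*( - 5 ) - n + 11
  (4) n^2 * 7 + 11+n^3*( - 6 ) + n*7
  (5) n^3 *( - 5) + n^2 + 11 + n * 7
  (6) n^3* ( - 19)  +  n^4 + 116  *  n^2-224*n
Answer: 2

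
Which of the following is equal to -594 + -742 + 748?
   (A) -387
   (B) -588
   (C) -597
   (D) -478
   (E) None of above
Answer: B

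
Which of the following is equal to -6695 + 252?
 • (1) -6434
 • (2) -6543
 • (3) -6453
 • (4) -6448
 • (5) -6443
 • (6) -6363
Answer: 5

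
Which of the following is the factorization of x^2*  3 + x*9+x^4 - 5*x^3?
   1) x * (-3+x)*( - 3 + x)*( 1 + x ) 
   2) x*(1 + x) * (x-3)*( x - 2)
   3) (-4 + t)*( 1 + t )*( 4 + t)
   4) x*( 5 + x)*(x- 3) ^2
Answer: 1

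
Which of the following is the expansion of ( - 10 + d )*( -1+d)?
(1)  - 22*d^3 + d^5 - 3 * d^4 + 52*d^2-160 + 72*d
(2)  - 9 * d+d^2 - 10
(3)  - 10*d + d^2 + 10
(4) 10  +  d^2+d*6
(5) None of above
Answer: 5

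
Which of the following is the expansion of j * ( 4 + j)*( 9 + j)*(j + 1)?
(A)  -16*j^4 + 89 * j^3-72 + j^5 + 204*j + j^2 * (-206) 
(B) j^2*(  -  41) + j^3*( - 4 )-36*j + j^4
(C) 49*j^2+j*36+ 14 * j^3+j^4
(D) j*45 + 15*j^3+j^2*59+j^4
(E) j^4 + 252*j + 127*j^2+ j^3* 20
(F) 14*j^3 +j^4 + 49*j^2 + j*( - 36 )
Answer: C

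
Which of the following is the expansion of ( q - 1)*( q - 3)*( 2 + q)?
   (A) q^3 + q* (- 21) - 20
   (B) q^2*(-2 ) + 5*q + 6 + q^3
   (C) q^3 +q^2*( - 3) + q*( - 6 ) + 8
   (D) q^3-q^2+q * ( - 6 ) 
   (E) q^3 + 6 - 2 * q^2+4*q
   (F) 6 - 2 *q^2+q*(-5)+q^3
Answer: F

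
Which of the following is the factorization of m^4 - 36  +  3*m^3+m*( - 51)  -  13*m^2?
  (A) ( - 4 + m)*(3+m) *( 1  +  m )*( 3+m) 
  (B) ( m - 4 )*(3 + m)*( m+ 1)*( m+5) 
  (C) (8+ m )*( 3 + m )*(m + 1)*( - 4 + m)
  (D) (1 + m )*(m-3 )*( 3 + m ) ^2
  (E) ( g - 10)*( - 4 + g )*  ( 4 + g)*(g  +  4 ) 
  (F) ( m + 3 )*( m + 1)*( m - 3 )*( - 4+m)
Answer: A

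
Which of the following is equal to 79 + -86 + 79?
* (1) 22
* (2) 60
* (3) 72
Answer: 3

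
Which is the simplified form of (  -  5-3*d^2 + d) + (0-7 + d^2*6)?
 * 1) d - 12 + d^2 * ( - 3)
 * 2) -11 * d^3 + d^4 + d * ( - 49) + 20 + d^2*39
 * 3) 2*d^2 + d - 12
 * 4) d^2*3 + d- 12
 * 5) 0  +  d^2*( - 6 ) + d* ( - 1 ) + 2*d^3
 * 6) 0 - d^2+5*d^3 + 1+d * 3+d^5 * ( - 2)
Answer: 4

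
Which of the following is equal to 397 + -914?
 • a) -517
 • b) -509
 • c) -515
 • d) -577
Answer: a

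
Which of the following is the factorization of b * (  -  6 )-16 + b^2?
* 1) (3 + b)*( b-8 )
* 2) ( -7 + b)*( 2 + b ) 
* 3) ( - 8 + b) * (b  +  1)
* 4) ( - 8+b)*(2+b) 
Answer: 4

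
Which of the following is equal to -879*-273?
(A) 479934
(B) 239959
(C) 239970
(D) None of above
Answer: D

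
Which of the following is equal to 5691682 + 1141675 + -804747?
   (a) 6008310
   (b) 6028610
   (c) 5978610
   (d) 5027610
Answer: b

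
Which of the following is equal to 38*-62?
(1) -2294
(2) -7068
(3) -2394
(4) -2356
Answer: 4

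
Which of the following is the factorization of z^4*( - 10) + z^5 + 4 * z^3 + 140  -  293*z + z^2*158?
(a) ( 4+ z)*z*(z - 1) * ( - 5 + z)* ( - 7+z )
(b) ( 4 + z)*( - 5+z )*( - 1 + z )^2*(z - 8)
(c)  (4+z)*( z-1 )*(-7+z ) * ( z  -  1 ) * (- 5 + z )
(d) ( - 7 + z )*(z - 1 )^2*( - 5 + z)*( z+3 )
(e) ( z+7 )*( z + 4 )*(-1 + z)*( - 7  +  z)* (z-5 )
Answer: c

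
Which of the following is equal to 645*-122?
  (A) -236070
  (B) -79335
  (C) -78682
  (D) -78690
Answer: D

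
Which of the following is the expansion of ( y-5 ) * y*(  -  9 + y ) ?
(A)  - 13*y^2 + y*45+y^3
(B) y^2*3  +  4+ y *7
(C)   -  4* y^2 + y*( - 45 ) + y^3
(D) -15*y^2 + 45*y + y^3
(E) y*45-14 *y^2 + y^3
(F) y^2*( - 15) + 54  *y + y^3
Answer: E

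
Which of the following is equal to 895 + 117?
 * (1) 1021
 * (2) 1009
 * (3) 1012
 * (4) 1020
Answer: 3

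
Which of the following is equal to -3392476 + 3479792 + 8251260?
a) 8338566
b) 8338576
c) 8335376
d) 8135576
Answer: b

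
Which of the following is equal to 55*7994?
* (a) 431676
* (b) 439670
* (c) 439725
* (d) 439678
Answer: b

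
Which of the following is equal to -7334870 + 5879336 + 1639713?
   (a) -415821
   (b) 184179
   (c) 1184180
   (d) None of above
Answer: b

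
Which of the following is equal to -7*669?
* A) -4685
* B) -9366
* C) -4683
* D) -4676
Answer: C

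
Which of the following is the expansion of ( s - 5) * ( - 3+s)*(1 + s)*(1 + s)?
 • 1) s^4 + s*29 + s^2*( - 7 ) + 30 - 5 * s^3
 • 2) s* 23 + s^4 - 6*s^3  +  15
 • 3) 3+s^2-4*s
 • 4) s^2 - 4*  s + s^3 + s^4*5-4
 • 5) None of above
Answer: 5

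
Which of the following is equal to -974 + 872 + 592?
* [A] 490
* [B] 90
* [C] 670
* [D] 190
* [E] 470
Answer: A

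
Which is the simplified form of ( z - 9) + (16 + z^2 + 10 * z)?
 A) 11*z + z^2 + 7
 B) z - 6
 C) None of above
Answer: A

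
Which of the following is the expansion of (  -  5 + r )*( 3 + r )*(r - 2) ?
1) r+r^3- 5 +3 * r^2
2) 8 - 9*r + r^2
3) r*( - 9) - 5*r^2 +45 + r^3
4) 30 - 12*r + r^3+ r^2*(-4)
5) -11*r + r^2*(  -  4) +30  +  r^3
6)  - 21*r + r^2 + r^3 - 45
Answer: 5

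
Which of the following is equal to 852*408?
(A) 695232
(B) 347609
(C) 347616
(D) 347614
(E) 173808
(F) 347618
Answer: C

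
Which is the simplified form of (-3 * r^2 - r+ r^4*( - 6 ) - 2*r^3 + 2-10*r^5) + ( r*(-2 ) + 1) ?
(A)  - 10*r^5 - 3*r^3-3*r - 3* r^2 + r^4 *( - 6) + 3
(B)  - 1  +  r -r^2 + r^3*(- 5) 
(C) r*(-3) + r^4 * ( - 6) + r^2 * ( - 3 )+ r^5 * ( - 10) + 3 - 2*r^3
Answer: C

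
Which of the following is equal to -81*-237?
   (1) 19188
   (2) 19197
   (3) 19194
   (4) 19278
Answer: 2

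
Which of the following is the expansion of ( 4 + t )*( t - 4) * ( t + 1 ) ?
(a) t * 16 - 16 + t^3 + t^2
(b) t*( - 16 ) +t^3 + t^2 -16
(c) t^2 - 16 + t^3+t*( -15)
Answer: b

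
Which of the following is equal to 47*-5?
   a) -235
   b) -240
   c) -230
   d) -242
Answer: a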